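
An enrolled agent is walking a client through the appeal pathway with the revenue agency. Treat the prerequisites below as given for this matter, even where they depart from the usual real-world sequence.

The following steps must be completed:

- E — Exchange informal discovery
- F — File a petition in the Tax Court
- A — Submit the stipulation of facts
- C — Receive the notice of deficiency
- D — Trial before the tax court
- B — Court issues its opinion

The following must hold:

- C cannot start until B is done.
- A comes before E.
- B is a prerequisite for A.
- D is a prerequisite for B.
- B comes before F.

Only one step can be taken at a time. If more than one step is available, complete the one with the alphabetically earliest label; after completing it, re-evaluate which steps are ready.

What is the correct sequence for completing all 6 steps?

D B A C E F

D is the only step with nothing outstanding, so it goes first.
B needed D, now all done → B.
A, C and F are all available; A has the earlier label → A.
C, E and F are all available; C has the earlier label → C.
Now E and F have their prerequisites met. E has the earlier label, so E next.
F is the only step now ready → F.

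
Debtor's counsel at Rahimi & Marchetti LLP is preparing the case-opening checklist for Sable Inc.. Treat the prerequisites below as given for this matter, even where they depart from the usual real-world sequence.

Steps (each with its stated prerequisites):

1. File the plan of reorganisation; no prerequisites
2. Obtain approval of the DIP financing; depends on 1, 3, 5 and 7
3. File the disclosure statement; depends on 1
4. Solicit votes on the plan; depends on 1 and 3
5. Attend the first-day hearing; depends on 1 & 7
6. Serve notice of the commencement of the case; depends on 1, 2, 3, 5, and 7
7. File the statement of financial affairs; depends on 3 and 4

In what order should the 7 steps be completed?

1 is the only step with nothing outstanding, so it goes first.
Next only 3 has its prerequisites met → 3.
4 needed 1 and 3, now all done → 4.
7 needed 3 and 4, now all done → 7.
5 needed 1 and 7, now all done → 5.
2 is the only step now ready → 2.
Next only 6 has its prerequisites met → 6.

1 → 3 → 4 → 7 → 5 → 2 → 6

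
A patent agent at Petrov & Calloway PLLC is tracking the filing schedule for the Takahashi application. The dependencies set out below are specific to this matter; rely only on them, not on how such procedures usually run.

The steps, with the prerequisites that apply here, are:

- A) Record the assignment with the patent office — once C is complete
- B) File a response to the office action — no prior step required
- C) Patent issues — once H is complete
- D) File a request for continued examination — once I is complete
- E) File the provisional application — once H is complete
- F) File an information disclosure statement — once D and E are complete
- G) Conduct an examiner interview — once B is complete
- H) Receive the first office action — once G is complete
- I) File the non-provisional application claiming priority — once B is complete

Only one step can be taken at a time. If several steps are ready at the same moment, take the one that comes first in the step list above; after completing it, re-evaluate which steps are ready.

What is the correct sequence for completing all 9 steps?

Only B has no prerequisites, so it is first.
Ready: G and I. G is listed earlier → G.
H now also ready, so the ready set is {H, I}; H is listed earlier → H.
C and E now also ready, so the ready set is {C, E, I}; C is listed earlier → C.
A now also ready, so the ready set is {A, E, I}; A is listed earlier → A.
Ready: E and I. E is listed earlier → E.
I is the only step now ready → I.
Next only D has its prerequisites met → D.
Next only F has its prerequisites met → F.

B G H C A E I D F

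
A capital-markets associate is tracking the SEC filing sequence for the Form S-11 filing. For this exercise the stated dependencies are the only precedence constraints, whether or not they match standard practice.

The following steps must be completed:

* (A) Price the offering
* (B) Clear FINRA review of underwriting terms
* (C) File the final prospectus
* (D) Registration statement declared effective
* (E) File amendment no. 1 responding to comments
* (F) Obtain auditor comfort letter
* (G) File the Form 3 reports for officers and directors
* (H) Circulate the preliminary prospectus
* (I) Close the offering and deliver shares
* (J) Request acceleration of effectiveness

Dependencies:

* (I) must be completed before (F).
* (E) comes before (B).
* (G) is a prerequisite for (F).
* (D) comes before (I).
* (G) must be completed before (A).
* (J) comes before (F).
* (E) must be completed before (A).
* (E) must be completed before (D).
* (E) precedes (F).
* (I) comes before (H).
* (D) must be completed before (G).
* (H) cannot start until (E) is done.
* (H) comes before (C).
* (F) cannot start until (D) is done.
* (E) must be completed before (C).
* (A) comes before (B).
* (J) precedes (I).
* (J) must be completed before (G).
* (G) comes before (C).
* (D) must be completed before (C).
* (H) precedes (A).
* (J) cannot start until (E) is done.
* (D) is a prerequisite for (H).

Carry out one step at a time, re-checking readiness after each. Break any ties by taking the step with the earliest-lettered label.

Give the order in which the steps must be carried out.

(E), (D), (J), (G), (I), (F), (H), (A), (B), (C)

(E) has no prerequisites → (E) first.
Ready: (D) and (J). (D) has the earlier label → (D).
That leaves (J) as the only ready step → (J).
(G) and (I) are both available; (G) has the earlier label → (G).
Next only (I) has its prerequisites met → (I).
(F) and (H) are both available; (F) has the earlier label → (F).
(H) is the only step now ready → (H).
(A) and (C) are both available; (A) has the earlier label → (A).
(B) now also ready, so the ready set is {(B), (C)}; (B) has the earlier label → (B).
Next only (C) has its prerequisites met → (C).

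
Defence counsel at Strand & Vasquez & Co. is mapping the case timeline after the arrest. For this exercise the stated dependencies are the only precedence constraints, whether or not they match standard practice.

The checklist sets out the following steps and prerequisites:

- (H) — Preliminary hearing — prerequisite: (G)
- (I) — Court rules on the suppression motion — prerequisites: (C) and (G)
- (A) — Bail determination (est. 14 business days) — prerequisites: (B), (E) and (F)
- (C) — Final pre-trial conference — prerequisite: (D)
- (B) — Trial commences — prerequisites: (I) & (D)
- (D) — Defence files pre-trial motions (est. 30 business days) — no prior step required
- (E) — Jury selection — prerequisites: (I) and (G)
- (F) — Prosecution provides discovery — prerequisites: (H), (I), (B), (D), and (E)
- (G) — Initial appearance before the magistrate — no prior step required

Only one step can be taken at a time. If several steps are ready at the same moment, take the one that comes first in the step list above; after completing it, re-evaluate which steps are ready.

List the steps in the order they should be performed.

Nothing is required for (D) and (G). (D) is listed earlier → (D) first.
Ready: (C) and (G). (C) is listed earlier → (C).
Next only (G) has its prerequisites met → (G).
Ready: (H) and (I). (H) is listed earlier → (H).
Next only (I) has its prerequisites met → (I).
(B) and (E) are both available; (B) is listed earlier → (B).
That leaves (E) as the only ready step → (E).
That leaves (F) as the only ready step → (F).
(A) needed (B), (E) and (F), now all done → (A).

(D), (C), (G), (H), (I), (B), (E), (F), (A)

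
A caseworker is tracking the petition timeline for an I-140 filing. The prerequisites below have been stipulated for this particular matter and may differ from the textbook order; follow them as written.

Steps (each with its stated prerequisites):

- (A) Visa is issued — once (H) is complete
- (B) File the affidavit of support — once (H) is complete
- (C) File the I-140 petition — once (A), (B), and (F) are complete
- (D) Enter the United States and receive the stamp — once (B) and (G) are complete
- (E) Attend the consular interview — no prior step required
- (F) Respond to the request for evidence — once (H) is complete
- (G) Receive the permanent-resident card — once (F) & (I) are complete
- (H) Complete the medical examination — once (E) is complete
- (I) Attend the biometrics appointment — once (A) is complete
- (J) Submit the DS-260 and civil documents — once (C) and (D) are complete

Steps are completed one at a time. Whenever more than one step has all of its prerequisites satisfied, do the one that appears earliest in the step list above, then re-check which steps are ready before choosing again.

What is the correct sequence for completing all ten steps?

(E), (H), (A), (B), (F), (C), (I), (G), (D), (J)

(E) has no prerequisites → (E) first.
(H) needed (E), now all done → (H).
Now (A), (B) and (F) have their prerequisites met. (A) is listed earlier, so (A) next.
(I) now also ready, so the ready set is {(B), (F), (I)}; (B) is listed earlier → (B).
Ready: (F) and (I). (F) is listed earlier → (F).
Ready: (C) and (I). (C) is listed earlier → (C).
Next only (I) has its prerequisites met → (I).
(G) is the only step now ready → (G).
(D) is the only step now ready → (D).
That leaves (J) as the only ready step → (J).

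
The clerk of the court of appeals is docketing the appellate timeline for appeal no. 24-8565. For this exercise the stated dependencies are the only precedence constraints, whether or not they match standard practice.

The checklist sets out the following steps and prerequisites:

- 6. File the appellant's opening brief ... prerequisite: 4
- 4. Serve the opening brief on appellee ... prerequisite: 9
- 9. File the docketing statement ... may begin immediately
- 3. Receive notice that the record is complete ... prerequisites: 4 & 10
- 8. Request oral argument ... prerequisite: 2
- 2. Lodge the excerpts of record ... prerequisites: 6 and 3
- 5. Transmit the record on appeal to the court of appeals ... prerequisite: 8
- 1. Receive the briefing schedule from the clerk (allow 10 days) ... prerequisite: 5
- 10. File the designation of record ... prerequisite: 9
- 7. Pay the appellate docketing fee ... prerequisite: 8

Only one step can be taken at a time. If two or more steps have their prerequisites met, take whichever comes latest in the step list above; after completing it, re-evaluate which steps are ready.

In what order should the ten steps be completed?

9 is the only step with nothing outstanding, so it goes first.
10 and 4 are both available; 10 is listed later → 10.
4 needed 9, now all done → 4.
3 and 6 are both available; 3 is listed later → 3.
6 is the only step now ready → 6.
2 is the only step now ready → 2.
8 needed 2, now all done → 8.
Now 7 and 5 have their prerequisites met. 7 is listed later, so 7 next.
Next only 5 has its prerequisites met → 5.
That leaves 1 as the only ready step → 1.

9 → 10 → 4 → 3 → 6 → 2 → 8 → 7 → 5 → 1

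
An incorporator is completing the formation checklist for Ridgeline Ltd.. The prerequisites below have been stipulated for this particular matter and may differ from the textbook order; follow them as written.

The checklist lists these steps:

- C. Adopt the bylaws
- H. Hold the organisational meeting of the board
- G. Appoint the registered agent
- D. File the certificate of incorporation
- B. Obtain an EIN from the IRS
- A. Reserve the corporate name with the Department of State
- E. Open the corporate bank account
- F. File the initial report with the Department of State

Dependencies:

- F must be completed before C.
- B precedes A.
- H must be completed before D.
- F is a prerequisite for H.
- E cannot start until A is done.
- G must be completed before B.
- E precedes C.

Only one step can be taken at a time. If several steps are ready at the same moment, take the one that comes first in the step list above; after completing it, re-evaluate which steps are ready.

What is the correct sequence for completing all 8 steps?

Nothing is required for G and F. G is listed earlier → G first.
Ready: B and F. B is listed earlier → B.
Ready: A and F. A is listed earlier → A.
E now also ready, so the ready set is {E, F}; E is listed earlier → E.
F is the only step now ready → F.
Ready: C and H. C is listed earlier → C.
H needed F, now all done → H.
Next only D has its prerequisites met → D.

G B A E F C H D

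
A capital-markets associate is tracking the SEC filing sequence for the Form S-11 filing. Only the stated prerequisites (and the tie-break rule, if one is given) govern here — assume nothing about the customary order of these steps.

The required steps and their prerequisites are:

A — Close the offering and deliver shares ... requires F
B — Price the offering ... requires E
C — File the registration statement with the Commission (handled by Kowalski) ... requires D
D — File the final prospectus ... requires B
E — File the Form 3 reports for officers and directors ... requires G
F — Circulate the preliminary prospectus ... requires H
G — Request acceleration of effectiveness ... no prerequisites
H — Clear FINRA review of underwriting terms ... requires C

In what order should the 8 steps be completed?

G → E → B → D → C → H → F → A

G has no prerequisites → G first.
E needed G, now all done → E.
B is the only step now ready → B.
D needed B, now all done → D.
C needed D, now all done → C.
Next only H has its prerequisites met → H.
Next only F has its prerequisites met → F.
A needed F, now all done → A.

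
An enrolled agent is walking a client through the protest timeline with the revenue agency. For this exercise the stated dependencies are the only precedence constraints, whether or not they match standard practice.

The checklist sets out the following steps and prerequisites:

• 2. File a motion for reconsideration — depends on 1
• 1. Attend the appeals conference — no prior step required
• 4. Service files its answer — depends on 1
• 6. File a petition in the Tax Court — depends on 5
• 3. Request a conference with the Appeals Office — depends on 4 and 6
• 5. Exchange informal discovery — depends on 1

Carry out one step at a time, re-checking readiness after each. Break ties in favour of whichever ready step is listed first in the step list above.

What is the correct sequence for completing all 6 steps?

1 is the only step with nothing outstanding, so it goes first.
Now 2, 4 and 5 have their prerequisites met. 2 is listed earlier, so 2 next.
Ready: 4 and 5. 4 is listed earlier → 4.
That leaves 5 as the only ready step → 5.
6 needed 5, now all done → 6.
3 is the only step now ready → 3.

1, 2, 4, 5, 6, 3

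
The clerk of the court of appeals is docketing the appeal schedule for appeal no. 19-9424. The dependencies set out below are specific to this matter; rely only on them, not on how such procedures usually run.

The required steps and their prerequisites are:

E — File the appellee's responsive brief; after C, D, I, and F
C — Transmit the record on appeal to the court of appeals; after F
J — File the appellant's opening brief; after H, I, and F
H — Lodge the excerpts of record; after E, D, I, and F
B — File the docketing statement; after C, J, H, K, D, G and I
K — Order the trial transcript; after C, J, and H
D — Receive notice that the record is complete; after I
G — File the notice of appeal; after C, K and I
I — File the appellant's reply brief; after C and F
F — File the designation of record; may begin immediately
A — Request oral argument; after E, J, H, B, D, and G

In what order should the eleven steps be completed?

F C I D E H J K G B A

F is the only step with nothing outstanding, so it goes first.
C is the only step now ready → C.
I needed C and F, now all done → I.
Next only D has its prerequisites met → D.
E needed C, D, I and F, now all done → E.
Next only H has its prerequisites met → H.
J needed H, I and F, now all done → J.
K is the only step now ready → K.
G is the only step now ready → G.
Next only B has its prerequisites met → B.
Next only A has its prerequisites met → A.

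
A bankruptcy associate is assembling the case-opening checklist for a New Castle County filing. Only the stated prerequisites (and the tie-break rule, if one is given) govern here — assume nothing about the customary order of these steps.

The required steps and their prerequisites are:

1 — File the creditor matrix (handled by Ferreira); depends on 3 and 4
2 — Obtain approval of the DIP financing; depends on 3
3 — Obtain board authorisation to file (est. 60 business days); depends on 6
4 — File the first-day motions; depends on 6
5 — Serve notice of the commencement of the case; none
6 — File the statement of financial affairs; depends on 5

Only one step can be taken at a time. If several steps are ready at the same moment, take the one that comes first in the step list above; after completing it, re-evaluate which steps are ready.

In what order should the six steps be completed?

5, 6, 3, 2, 4, 1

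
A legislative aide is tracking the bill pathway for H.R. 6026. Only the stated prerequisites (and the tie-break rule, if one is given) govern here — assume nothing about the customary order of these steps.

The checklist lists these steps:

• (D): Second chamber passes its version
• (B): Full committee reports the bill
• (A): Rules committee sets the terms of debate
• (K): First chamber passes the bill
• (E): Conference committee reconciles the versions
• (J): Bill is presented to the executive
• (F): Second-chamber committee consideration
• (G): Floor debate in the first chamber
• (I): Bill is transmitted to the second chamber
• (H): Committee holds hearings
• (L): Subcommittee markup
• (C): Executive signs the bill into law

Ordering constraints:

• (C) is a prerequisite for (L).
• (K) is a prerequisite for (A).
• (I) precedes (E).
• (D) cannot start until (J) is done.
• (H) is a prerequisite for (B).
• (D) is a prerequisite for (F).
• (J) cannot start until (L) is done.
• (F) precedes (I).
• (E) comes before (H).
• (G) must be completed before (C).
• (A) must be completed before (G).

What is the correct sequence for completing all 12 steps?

(K), (A), (G), (C), (L), (J), (D), (F), (I), (E), (H), (B)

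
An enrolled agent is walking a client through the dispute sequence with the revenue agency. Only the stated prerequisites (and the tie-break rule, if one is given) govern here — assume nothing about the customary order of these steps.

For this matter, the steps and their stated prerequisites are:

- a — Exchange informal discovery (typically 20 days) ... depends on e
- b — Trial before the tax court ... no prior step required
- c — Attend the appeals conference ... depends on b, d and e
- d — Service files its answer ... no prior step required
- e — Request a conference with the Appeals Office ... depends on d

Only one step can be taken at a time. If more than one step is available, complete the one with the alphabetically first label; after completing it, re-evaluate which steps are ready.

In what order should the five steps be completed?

b and d have no prerequisites; b has the earlier label, so b is first.
Next only d has its prerequisites met → d.
Next only e has its prerequisites met → e.
a and c are both available; a has the earlier label → a.
c is the only step now ready → c.

b d e a c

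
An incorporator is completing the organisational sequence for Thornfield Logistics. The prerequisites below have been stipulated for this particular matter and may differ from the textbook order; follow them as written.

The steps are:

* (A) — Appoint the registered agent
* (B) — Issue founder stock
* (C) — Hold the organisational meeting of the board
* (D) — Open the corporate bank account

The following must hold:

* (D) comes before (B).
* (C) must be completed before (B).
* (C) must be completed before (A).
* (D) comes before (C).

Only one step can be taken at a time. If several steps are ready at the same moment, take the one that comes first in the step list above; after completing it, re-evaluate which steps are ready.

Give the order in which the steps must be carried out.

(D), (C), (A), (B)

(D) is the only step with nothing outstanding, so it goes first.
(C) needed (D), now all done → (C).
Ready: (A) and (B). (A) is listed earlier → (A).
Next only (B) has its prerequisites met → (B).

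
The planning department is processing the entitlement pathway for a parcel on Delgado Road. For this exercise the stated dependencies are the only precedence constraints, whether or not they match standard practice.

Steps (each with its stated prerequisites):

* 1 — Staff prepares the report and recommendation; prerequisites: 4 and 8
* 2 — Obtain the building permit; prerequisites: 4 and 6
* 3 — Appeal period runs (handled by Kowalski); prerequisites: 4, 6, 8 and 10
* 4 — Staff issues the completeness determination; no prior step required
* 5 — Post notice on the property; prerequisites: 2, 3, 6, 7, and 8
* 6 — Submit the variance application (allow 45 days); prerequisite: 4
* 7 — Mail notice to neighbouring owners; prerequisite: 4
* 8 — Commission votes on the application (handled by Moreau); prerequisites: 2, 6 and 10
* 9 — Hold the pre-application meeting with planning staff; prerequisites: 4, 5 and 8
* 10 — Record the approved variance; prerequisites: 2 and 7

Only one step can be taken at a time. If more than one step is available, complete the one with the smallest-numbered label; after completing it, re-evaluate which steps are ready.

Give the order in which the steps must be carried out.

4, 6, 2, 7, 10, 8, 1, 3, 5, 9

4 is the only step with nothing outstanding, so it goes first.
Ready: 6 and 7. 6 has the earlier label → 6.
Now 2 and 7 have their prerequisites met. 2 has the earlier label, so 2 next.
7 needed 4, now all done → 7.
10 is the only step now ready → 10.
Next only 8 has its prerequisites met → 8.
Ready: 1 and 3. 1 has the earlier label → 1.
Next only 3 has its prerequisites met → 3.
5 needed 2, 3, 6, 7 and 8, now all done → 5.
Next only 9 has its prerequisites met → 9.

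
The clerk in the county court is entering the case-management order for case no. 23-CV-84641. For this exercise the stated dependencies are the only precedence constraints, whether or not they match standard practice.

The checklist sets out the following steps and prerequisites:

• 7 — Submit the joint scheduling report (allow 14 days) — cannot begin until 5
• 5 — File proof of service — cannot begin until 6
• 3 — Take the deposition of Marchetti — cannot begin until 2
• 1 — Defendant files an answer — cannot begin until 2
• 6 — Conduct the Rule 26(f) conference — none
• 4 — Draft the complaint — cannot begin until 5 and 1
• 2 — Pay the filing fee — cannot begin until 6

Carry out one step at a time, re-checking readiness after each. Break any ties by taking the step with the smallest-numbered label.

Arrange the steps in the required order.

Only 6 has no prerequisites, so it is first.
Now 2 and 5 have their prerequisites met. 2 has the earlier label, so 2 next.
Now 1, 3 and 5 have their prerequisites met. 1 has the earlier label, so 1 next.
Now 3 and 5 have their prerequisites met. 3 has the earlier label, so 3 next.
5 needed 6, now all done → 5.
Now 4 and 7 have their prerequisites met. 4 has the earlier label, so 4 next.
That leaves 7 as the only ready step → 7.

6 2 1 3 5 4 7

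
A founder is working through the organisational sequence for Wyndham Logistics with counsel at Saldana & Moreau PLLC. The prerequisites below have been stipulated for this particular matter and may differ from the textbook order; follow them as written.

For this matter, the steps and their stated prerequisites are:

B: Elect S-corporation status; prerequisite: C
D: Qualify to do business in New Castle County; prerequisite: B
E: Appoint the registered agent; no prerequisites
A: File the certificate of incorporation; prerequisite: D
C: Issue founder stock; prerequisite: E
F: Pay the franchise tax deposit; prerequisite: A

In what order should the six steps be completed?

Only E has no prerequisites, so it is first.
That leaves C as the only ready step → C.
B needed C, now all done → B.
Next only D has its prerequisites met → D.
A is the only step now ready → A.
F is the only step now ready → F.

E, C, B, D, A, F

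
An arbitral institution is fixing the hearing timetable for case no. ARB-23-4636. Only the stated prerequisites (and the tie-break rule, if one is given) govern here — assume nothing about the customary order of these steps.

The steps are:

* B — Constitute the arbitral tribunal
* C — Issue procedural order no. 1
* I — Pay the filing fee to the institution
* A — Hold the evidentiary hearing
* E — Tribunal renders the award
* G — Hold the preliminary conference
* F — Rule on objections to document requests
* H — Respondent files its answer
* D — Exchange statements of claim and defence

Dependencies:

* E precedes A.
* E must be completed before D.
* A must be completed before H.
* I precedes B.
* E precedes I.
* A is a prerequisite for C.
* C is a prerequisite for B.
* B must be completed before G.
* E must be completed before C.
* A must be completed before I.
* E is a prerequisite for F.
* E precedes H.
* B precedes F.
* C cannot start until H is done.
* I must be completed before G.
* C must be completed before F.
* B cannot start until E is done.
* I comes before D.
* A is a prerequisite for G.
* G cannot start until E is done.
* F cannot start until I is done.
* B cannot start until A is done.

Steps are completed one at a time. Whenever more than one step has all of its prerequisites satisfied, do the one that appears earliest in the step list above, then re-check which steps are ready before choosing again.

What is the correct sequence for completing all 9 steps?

E, A, I, H, C, B, G, F, D

E has no prerequisites → E first.
A needed E, now all done → A.
Now I and H have their prerequisites met. I is listed earlier, so I next.
D now also ready, so the ready set is {H, D}; H is listed earlier → H.
C now also ready, so the ready set is {C, D}; C is listed earlier → C.
Ready: B and D. B is listed earlier → B.
G and F now also ready, so the ready set is {G, F, D}; G is listed earlier → G.
Ready: F and D. F is listed earlier → F.
D needed I and E, now all done → D.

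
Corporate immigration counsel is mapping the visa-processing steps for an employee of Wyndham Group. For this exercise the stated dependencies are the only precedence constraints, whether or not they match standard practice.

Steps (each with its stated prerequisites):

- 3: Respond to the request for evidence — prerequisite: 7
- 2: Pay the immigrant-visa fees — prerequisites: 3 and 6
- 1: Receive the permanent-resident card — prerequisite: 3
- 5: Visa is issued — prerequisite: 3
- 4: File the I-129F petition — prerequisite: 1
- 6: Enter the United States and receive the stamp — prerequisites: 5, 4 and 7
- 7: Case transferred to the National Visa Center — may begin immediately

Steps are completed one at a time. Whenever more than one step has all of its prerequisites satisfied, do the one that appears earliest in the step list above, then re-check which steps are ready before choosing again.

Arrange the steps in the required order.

7 → 3 → 1 → 5 → 4 → 6 → 2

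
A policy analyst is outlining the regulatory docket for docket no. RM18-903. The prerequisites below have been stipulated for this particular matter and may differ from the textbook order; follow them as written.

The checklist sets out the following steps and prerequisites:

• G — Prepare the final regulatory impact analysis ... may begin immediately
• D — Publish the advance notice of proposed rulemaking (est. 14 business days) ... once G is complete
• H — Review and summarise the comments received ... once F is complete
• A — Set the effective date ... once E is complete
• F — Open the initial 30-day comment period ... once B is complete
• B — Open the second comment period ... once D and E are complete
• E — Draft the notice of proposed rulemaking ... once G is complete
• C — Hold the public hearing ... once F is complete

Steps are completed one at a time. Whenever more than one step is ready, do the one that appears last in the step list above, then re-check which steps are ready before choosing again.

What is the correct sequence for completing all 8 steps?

G, E, A, D, B, F, C, H

G has no prerequisites → G first.
E and D are both available; E is listed later → E.
A now also ready, so the ready set is {A, D}; A is listed later → A.
D needed G, now all done → D.
That leaves B as the only ready step → B.
F needed B, now all done → F.
Now C and H have their prerequisites met. C is listed later, so C next.
That leaves H as the only ready step → H.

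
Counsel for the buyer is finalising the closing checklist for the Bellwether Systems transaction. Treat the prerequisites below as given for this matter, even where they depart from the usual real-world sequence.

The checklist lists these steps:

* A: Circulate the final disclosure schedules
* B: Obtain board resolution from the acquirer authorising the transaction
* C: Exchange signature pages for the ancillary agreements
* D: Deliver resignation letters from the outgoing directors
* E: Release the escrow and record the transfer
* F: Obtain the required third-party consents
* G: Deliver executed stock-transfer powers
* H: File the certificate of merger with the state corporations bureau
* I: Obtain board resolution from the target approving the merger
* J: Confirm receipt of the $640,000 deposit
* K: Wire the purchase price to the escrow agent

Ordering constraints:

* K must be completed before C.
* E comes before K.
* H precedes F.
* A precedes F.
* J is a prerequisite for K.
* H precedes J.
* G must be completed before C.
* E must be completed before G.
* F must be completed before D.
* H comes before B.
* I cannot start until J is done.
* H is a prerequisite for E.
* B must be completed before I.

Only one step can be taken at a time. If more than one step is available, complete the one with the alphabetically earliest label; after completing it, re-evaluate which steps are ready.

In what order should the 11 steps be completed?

A, H, B, E, F, D, G, J, I, K, C

A and H have no prerequisites; A has the earlier label, so A is first.
H is the only step now ready → H.
Ready: B, E, F and J. B has the earlier label → B.
Now E, F and J have their prerequisites met. E has the earlier label, so E next.
G now also ready, so the ready set is {F, G, J}; F has the earlier label → F.
Ready: D, G and J. D has the earlier label → D.
G and J are both available; G has the earlier label → G.
J is the only step now ready → J.
I and K are both available; I has the earlier label → I.
That leaves K as the only ready step → K.
That leaves C as the only ready step → C.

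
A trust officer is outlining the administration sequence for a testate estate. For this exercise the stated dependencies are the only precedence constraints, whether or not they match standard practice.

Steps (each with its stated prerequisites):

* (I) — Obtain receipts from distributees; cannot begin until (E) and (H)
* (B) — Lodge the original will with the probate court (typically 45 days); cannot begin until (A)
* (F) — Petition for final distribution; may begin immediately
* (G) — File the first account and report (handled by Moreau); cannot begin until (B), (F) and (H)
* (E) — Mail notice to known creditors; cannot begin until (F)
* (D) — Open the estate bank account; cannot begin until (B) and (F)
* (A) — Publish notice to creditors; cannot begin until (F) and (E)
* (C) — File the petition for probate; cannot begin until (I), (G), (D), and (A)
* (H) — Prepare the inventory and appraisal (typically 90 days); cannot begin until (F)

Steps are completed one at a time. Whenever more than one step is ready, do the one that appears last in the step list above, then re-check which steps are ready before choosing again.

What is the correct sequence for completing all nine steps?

Only (F) has no prerequisites, so it is first.
Ready: (H) and (E). (H) is listed later → (H).
Next only (E) has its prerequisites met → (E).
Ready: (A) and (I). (A) is listed later → (A).
(B) now also ready, so the ready set is {(B), (I)}; (B) is listed later → (B).
(D) and (G) now also ready, so the ready set is {(D), (G), (I)}; (D) is listed later → (D).
Now (G) and (I) have their prerequisites met. (G) is listed later, so (G) next.
Next only (I) has its prerequisites met → (I).
(C) is the only step now ready → (C).

(F) → (H) → (E) → (A) → (B) → (D) → (G) → (I) → (C)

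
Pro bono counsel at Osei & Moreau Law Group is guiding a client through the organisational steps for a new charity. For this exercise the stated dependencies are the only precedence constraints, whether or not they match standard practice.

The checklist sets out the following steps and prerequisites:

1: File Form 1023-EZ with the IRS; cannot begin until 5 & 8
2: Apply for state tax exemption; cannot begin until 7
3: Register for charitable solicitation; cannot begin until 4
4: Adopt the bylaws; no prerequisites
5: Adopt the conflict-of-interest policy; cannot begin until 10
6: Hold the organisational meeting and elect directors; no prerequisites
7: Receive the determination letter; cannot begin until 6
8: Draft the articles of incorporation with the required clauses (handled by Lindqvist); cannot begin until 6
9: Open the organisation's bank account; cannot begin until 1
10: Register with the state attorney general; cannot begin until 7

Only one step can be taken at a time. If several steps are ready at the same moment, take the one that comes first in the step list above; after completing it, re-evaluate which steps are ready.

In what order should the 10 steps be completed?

4, 3, 6, 7, 2, 8, 10, 5, 1, 9

Nothing is required for 4 and 6. 4 is listed earlier → 4 first.
3 now also ready, so the ready set is {3, 6}; 3 is listed earlier → 3.
Next only 6 has its prerequisites met → 6.
Now 7 and 8 have their prerequisites met. 7 is listed earlier, so 7 next.
2 and 10 now also ready, so the ready set is {2, 8, 10}; 2 is listed earlier → 2.
Ready: 8 and 10. 8 is listed earlier → 8.
10 needed 7, now all done → 10.
That leaves 5 as the only ready step → 5.
1 is the only step now ready → 1.
9 needed 1, now all done → 9.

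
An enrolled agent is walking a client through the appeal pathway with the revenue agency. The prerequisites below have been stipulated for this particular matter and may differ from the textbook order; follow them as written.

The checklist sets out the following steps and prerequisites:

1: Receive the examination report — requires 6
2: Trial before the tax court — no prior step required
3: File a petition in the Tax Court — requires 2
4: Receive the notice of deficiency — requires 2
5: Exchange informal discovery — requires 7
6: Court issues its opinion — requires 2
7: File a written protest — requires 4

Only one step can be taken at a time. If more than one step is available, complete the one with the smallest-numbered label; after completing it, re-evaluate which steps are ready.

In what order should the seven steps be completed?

Only 2 has no prerequisites, so it is first.
3, 4 and 6 are all available; 3 has the earlier label → 3.
4 and 6 are both available; 4 has the earlier label → 4.
Now 6 and 7 have their prerequisites met. 6 has the earlier label, so 6 next.
Now 1 and 7 have their prerequisites met. 1 has the earlier label, so 1 next.
7 needed 4, now all done → 7.
That leaves 5 as the only ready step → 5.

2, 3, 4, 6, 1, 7, 5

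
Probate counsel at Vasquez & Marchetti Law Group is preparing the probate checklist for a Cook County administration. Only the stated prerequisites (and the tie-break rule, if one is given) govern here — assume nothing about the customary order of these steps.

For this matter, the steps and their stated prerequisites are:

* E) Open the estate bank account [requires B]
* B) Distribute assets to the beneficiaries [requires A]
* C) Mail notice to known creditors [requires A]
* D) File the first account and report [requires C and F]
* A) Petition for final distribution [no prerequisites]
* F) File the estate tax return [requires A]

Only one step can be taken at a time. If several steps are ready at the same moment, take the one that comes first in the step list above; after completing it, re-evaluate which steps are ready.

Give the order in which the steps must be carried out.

A, B, E, C, F, D

A has no prerequisites → A first.
Ready: B, C and F. B is listed earlier → B.
E now also ready, so the ready set is {E, C, F}; E is listed earlier → E.
C and F are both available; C is listed earlier → C.
F needed A, now all done → F.
D is the only step now ready → D.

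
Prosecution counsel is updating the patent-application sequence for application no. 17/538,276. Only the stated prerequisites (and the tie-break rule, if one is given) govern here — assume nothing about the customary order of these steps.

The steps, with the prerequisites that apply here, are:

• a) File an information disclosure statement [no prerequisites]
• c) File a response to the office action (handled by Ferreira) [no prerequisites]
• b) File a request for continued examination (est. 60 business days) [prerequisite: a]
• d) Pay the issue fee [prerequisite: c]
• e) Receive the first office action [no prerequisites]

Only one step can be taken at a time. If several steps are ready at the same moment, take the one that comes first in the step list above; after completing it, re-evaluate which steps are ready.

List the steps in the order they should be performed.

a, c and e have no prerequisites; a is listed earlier, so a is first.
b now also ready, so the ready set is {c, b, e}; c is listed earlier → c.
d now also ready, so the ready set is {b, d, e}; b is listed earlier → b.
d and e are both available; d is listed earlier → d.
e is the only step now ready → e.

a → c → b → d → e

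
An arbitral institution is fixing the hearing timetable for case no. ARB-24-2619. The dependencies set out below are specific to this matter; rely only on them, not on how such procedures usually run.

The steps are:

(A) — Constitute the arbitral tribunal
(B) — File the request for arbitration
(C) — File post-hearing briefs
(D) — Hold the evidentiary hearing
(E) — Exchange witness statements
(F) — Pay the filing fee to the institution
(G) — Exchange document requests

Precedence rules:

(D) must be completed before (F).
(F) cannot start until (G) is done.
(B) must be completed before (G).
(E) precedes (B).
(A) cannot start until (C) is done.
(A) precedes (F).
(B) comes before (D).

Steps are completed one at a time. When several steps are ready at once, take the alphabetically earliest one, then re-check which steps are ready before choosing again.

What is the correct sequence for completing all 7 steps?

(C) and (E) have no prerequisites; (C) has the earlier label, so (C) is first.
(A) now also ready, so the ready set is {(A), (E)}; (A) has the earlier label → (A).
Next only (E) has its prerequisites met → (E).
(B) needed (E), now all done → (B).
(D) and (G) are both available; (D) has the earlier label → (D).
(G) needed (B), now all done → (G).
(F) needed (A), (D) and (G), now all done → (F).

(C), (A), (E), (B), (D), (G), (F)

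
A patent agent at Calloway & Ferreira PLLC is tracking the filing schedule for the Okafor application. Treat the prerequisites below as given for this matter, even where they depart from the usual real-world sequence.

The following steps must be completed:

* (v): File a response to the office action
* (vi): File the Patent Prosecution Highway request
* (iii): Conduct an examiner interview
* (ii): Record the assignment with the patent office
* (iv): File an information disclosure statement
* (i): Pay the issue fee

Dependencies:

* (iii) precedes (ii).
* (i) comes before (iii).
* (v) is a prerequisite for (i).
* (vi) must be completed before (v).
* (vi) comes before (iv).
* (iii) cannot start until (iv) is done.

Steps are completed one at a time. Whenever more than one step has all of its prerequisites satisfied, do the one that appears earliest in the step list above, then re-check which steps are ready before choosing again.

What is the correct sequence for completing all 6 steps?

(vi) → (v) → (iv) → (i) → (iii) → (ii)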